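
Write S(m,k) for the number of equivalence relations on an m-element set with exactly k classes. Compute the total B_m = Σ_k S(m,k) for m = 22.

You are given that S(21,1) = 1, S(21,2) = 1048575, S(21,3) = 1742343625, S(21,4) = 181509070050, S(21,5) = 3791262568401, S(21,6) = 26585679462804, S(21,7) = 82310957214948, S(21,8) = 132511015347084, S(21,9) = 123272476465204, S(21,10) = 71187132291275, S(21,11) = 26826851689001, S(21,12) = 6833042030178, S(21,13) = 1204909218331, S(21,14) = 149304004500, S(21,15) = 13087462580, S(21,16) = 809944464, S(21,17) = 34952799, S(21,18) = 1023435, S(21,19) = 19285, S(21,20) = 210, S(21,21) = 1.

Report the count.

r22: T_22,1=1×1+0=1; T_22,2=2×1048575+1=2097151; T_22,3=3×1742343625+1048575=5228079450; T_22,4=4×181509070050+1742343625=727778623825; T_22,5=5×3791262568401+181509070050=19137821912055; T_22,6=6×26585679462804+3791262568401=163305339345225; T_22,7=7×82310957214948+26585679462804=602762379967440; T_22,8=8×132511015347084+82310957214948=1142399079991620; T_22,9=9×123272476465204+132511015347084=1241963303533920; T_22,10=10×71187132291275+123272476465204=835143799377954; T_22,11=11×26826851689001+71187132291275=366282500870286; T_22,12=12×6833042030178+26826851689001=108823356051137; T_22,13=13×1204909218331+6833042030178=22496861868481; T_22,14=14×149304004500+1204909218331=3295165281331; T_22,15=15×13087462580+149304004500=345615943200; T_22,16=16×809944464+13087462580=26046574004; T_22,17=17×34952799+809944464=1404142047; T_22,18=18×1023435+34952799=53374629; T_22,19=19×19285+1023435=1389850; T_22,20=20×210+19285=23485; T_22,21=21×1+210=231; T_22,22=22×0+1=1
B_22 = ΣS(22,k) = 1+2097151+5228079450+727778623825+19137821912055+163305339345225+602762379967440+1142399079991620+1241963303533920+835143799377954+366282500870286+108823356051137+22496861868481+3295165281331+345615943200+26046574004+1404142047+53374629+1389850+23485+231+1 = 4506715738447323

4506715738447323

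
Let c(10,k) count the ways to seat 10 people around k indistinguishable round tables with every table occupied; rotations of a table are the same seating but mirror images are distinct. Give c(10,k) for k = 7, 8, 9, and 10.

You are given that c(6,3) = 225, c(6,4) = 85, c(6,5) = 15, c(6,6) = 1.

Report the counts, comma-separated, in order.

@7  (7,4):85·6+225→735, (7,5):15·6+85→175, (7,6):1·6+15→21, (7,7):0·6+1→1
@8  (8,5):175·7+735→1960, (8,6):21·7+175→322, (8,7):1·7+21→28, (8,8):0·7+1→1
@9  (9,6):322·8+1960→4536, (9,7):28·8+322→546, (9,8):1·8+28→36, (9,9):0·8+1→1
@10  (10,7):546·9+4536→9450, (10,8):36·9+546→870, (10,9):1·9+36→45, (10,10):0·9+1→1
Read c(10,7) = 9450, c(10,8) = 870, c(10,9) = 45, c(10,10) = 1.

9450, 870, 45, 1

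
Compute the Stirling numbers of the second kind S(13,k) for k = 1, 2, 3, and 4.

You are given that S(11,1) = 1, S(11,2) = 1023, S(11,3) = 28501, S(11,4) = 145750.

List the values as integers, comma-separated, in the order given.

i=12: T(12,1)=0+1·1=1 | T(12,2)=1+2·1023=2047 | T(12,3)=1023+3·28501=86526 | T(12,4)=28501+4·145750=611501
i=13: T(13,1)=0+1·1=1 | T(13,2)=1+2·2047=4095 | T(13,3)=2047+3·86526=261625 | T(13,4)=86526+4·611501=2532530
Read S(13,1) = 1, S(13,2) = 4095, S(13,3) = 261625, S(13,4) = 2532530.

1, 4095, 261625, 2532530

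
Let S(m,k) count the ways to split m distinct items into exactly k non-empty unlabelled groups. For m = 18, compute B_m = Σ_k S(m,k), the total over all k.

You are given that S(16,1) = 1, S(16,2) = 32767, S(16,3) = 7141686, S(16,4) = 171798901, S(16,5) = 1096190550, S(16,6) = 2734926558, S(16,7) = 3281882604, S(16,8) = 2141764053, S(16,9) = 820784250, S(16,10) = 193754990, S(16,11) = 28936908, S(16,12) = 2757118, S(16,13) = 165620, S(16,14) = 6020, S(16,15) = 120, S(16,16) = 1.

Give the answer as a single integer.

682076806159

r17: T_17,1=1×1+0=1; T_17,2=2×32767+1=65535; T_17,3=3×7141686+32767=21457825; T_17,4=4×171798901+7141686=694337290; T_17,5=5×1096190550+171798901=5652751651; T_17,6=6×2734926558+1096190550=17505749898; T_17,7=7×3281882604+2734926558=25708104786; T_17,8=8×2141764053+3281882604=20415995028; T_17,9=9×820784250+2141764053=9528822303; T_17,10=10×193754990+820784250=2758334150; T_17,11=11×28936908+193754990=512060978; T_17,12=12×2757118+28936908=62022324; T_17,13=13×165620+2757118=4910178; T_17,14=14×6020+165620=249900; T_17,15=15×120+6020=7820; T_17,16=16×1+120=136; T_17,17=17×0+1=1
r18: T_18,1=1×1+0=1; T_18,2=2×65535+1=131071; T_18,3=3×21457825+65535=64439010; T_18,4=4×694337290+21457825=2798806985; T_18,5=5×5652751651+694337290=28958095545; T_18,6=6×17505749898+5652751651=110687251039; T_18,7=7×25708104786+17505749898=197462483400; T_18,8=8×20415995028+25708104786=189036065010; T_18,9=9×9528822303+20415995028=106175395755; T_18,10=10×2758334150+9528822303=37112163803; T_18,11=11×512060978+2758334150=8391004908; T_18,12=12×62022324+512060978=1256328866; T_18,13=13×4910178+62022324=125854638; T_18,14=14×249900+4910178=8408778; T_18,15=15×7820+249900=367200; T_18,16=16×136+7820=9996; T_18,17=17×1+136=153; T_18,18=18×0+1=1
B_18 = ΣS(18,k) = 1+131071+64439010+2798806985+28958095545+110687251039+197462483400+189036065010+106175395755+37112163803+8391004908+1256328866+125854638+8408778+367200+9996+153+1 = 682076806159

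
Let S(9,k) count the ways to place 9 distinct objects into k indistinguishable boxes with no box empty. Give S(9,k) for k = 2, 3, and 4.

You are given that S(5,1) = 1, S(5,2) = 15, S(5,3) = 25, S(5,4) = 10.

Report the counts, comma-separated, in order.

255, 3025, 7770

row 6: T[6][1]=1·1+0=1  T[6][2]=2·15+1=31  T[6][3]=3·25+15=90  T[6][4]=4·10+25=65
row 7: T[7][1]=1·1+0=1  T[7][2]=2·31+1=63  T[7][3]=3·90+31=301  T[7][4]=4·65+90=350
row 8: T[8][1]=1·1+0=1  T[8][2]=2·63+1=127  T[8][3]=3·301+63=966  T[8][4]=4·350+301=1701
row 9: T[9][2]=2·127+1=255  T[9][3]=3·966+127=3025  T[9][4]=4·1701+966=7770
Read S(9,2) = 255, S(9,3) = 3025, S(9,4) = 7770.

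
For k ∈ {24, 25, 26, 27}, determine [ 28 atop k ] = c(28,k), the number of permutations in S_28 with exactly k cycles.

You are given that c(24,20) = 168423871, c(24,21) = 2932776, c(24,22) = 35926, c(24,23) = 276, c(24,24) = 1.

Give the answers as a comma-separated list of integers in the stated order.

@25  (25,21):2932776·24+168423871→238810495, (25,22):35926·24+2932776→3795000, (25,23):276·24+35926→42550, (25,24):1·24+276→300, (25,25):0·24+1→1
@26  (26,22):3795000·25+238810495→333685495, (26,23):42550·25+3795000→4858750, (26,24):300·25+42550→50050, (26,25):1·25+300→325, (26,26):0·25+1→1
@27  (27,23):4858750·26+333685495→460012995, (27,24):50050·26+4858750→6160050, (27,25):325·26+50050→58500, (27,26):1·26+325→351, (27,27):0·26+1→1
@28  (28,24):6160050·27+460012995→626334345, (28,25):58500·27+6160050→7739550, (28,26):351·27+58500→67977, (28,27):1·27+351→378
Read c(28,24) = 626334345, c(28,25) = 7739550, c(28,26) = 67977, c(28,27) = 378.

626334345, 7739550, 67977, 378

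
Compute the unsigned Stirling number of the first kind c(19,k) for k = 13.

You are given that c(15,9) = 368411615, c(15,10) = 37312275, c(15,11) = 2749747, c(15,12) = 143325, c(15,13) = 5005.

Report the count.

10246937272

[16] T[16,10]:15*37312275+368411615=928095740 · T[16,11]:15*2749747+37312275=78558480 · T[16,12]:15*143325+2749747=4899622 · T[16,13]:15*5005+143325=218400
[17] T[17,11]:16*78558480+928095740=2185031420 · T[17,12]:16*4899622+78558480=156952432 · T[17,13]:16*218400+4899622=8394022
[18] T[18,12]:17*156952432+2185031420=4853222764 · T[18,13]:17*8394022+156952432=299650806
[19] T[19,13]:18*299650806+4853222764=10246937272
Read c(19,13) = 10246937272.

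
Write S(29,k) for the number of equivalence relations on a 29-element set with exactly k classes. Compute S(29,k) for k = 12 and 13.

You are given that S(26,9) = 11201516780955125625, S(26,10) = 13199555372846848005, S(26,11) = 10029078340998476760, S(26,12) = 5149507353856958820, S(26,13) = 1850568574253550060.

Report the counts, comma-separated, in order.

13326679652926121224470, 6855064482242755179765

row 27: T[27][10]=10·13199555372846848005+11201516780955125625=143197070509423605675  T[27][11]=11·10029078340998476760+13199555372846848005=123519417123830092365  T[27][12]=12·5149507353856958820+10029078340998476760=71823166587281982600  T[27][13]=13·1850568574253550060+5149507353856958820=29206898819153109600
row 28: T[28][11]=11·123519417123830092365+143197070509423605675=1501910658871554621690  T[28][12]=12·71823166587281982600+123519417123830092365=985397416171213883565  T[28][13]=13·29206898819153109600+71823166587281982600=451512851236272407400
row 29: T[29][12]=12·985397416171213883565+1501910658871554621690=13326679652926121224470  T[29][13]=13·451512851236272407400+985397416171213883565=6855064482242755179765
Read S(29,12) = 13326679652926121224470, S(29,13) = 6855064482242755179765.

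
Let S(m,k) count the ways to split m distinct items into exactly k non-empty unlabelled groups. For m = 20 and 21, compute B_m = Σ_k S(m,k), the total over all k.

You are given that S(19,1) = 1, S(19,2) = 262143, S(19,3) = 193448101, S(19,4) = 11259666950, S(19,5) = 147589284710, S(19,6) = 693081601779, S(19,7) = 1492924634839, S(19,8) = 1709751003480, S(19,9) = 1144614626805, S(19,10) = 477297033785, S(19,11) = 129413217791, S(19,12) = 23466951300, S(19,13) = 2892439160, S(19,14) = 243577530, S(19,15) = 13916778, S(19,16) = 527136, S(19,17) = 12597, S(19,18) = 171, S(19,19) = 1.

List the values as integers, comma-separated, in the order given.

51724158235372, 474869816156751

row 20: T[20][1]=1·1+0=1  T[20][2]=2·262143+1=524287  T[20][3]=3·193448101+262143=580606446  T[20][4]=4·11259666950+193448101=45232115901  T[20][5]=5·147589284710+11259666950=749206090500  T[20][6]=6·693081601779+147589284710=4306078895384  T[20][7]=7·1492924634839+693081601779=11143554045652  T[20][8]=8·1709751003480+1492924634839=15170932662679  T[20][9]=9·1144614626805+1709751003480=12011282644725  T[20][10]=10·477297033785+1144614626805=5917584964655  T[20][11]=11·129413217791+477297033785=1900842429486  T[20][12]=12·23466951300+129413217791=411016633391  T[20][13]=13·2892439160+23466951300=61068660380  T[20][14]=14·243577530+2892439160=6302524580  T[20][15]=15·13916778+243577530=452329200  T[20][16]=16·527136+13916778=22350954  T[20][17]=17·12597+527136=741285  T[20][18]=18·171+12597=15675  T[20][19]=19·1+171=190  T[20][20]=20·0+1=1
row 21: T[21][1]=1·1+0=1  T[21][2]=2·524287+1=1048575  T[21][3]=3·580606446+524287=1742343625  T[21][4]=4·45232115901+580606446=181509070050  T[21][5]=5·749206090500+45232115901=3791262568401  T[21][6]=6·4306078895384+749206090500=26585679462804  T[21][7]=7·11143554045652+4306078895384=82310957214948  T[21][8]=8·15170932662679+11143554045652=132511015347084  T[21][9]=9·12011282644725+15170932662679=123272476465204  T[21][10]=10·5917584964655+12011282644725=71187132291275  T[21][11]=11·1900842429486+5917584964655=26826851689001  T[21][12]=12·411016633391+1900842429486=6833042030178  T[21][13]=13·61068660380+411016633391=1204909218331  T[21][14]=14·6302524580+61068660380=149304004500  T[21][15]=15·452329200+6302524580=13087462580  T[21][16]=16·22350954+452329200=809944464  T[21][17]=17·741285+22350954=34952799  T[21][18]=18·15675+741285=1023435  T[21][19]=19·190+15675=19285  T[21][20]=20·1+190=210  T[21][21]=21·0+1=1
B_20 = ΣS(20,k) = 1+524287+580606446+45232115901+749206090500+4306078895384+11143554045652+15170932662679+12011282644725+5917584964655+1900842429486+411016633391+61068660380+6302524580+452329200+22350954+741285+15675+190+1 = 51724158235372
B_21 = ΣS(21,k) = 1+1048575+1742343625+181509070050+3791262568401+26585679462804+82310957214948+132511015347084+123272476465204+71187132291275+26826851689001+6833042030178+1204909218331+149304004500+13087462580+809944464+34952799+1023435+19285+210+1 = 474869816156751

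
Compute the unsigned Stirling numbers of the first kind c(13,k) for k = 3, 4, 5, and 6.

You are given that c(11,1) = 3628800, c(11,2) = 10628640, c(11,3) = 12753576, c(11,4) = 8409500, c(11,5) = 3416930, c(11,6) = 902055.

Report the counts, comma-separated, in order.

r12: T_12,2=11×10628640+3628800=120543840; T_12,3=11×12753576+10628640=150917976; T_12,4=11×8409500+12753576=105258076; T_12,5=11×3416930+8409500=45995730; T_12,6=11×902055+3416930=13339535
r13: T_13,3=12×150917976+120543840=1931559552; T_13,4=12×105258076+150917976=1414014888; T_13,5=12×45995730+105258076=657206836; T_13,6=12×13339535+45995730=206070150
Read c(13,3) = 1931559552, c(13,4) = 1414014888, c(13,5) = 657206836, c(13,6) = 206070150.

1931559552, 1414014888, 657206836, 206070150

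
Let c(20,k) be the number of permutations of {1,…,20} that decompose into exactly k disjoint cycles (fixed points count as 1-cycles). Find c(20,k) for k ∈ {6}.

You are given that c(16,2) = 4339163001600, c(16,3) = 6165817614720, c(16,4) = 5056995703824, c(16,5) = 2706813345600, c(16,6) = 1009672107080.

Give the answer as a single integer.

@17  (17,3):6165817614720·16+4339163001600→102992244837120, (17,4):5056995703824·16+6165817614720→87077748875904, (17,5):2706813345600·16+5056995703824→48366009233424, (17,6):1009672107080·16+2706813345600→18861567058880
@18  (18,4):87077748875904·17+102992244837120→1583313975727488, (18,5):48366009233424·17+87077748875904→909299905844112, (18,6):18861567058880·17+48366009233424→369012649234384
@19  (19,5):909299905844112·18+1583313975727488→17950712280921504, (19,6):369012649234384·18+909299905844112→7551527592063024
@20  (20,6):7551527592063024·19+17950712280921504→161429736530118960
Read c(20,6) = 161429736530118960.

161429736530118960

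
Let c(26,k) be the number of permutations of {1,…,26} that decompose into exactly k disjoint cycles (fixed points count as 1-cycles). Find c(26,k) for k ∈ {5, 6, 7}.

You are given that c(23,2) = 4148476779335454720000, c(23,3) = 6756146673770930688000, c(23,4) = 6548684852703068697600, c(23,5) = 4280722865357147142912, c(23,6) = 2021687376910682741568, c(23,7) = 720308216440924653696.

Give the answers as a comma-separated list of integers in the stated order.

70874145319837672677196800, 35770355645907606826362624, 13746468217967926978680000

r24: T_24,3=23×6756146673770930688000+4148476779335454720000=159539850276066860544000; T_24,4=23×6548684852703068697600+6756146673770930688000=157375898285941510732800; T_24,5=23×4280722865357147142912+6548684852703068697600=105005310755917452984576; T_24,6=23×2021687376910682741568+4280722865357147142912=50779532534302850198976; T_24,7=23×720308216440924653696+2021687376910682741568=18588776355051949776576
r25: T_25,4=24×157375898285941510732800+159539850276066860544000=3936561409138663118131200; T_25,5=24×105005310755917452984576+157375898285941510732800=2677503356427960382362624; T_25,6=24×50779532534302850198976+105005310755917452984576=1323714091579185857760000; T_25,7=24×18588776355051949776576+50779532534302850198976=496910165055549644836800
r26: T_26,5=25×2677503356427960382362624+3936561409138663118131200=70874145319837672677196800; T_26,6=25×1323714091579185857760000+2677503356427960382362624=35770355645907606826362624; T_26,7=25×496910165055549644836800+1323714091579185857760000=13746468217967926978680000
Read c(26,5) = 70874145319837672677196800, c(26,6) = 35770355645907606826362624, c(26,7) = 13746468217967926978680000.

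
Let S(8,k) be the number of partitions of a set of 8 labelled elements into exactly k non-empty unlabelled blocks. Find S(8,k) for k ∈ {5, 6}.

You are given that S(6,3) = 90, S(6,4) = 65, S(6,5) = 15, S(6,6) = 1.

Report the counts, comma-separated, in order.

row 7: T[7][4]=4·65+90=350  T[7][5]=5·15+65=140  T[7][6]=6·1+15=21
row 8: T[8][5]=5·140+350=1050  T[8][6]=6·21+140=266
Read S(8,5) = 1050, S(8,6) = 266.

1050, 266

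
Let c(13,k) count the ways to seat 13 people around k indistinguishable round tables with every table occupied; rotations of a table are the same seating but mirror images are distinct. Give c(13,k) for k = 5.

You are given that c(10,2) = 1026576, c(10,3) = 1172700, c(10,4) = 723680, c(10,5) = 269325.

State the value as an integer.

r11: T_11,3=10×1172700+1026576=12753576; T_11,4=10×723680+1172700=8409500; T_11,5=10×269325+723680=3416930
r12: T_12,4=11×8409500+12753576=105258076; T_12,5=11×3416930+8409500=45995730
r13: T_13,5=12×45995730+105258076=657206836
Read c(13,5) = 657206836.

657206836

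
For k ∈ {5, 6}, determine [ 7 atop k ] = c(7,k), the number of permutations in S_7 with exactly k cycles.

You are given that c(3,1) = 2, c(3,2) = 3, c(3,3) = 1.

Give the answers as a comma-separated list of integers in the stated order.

i=4: T(4,2)=2+3·3=11 | T(4,3)=3+3·1=6 | T(4,4)=1+3·0=1
i=5: T(5,3)=11+4·6=35 | T(5,4)=6+4·1=10 | T(5,5)=1+4·0=1
i=6: T(6,4)=35+5·10=85 | T(6,5)=10+5·1=15 | T(6,6)=1+5·0=1
i=7: T(7,5)=85+6·15=175 | T(7,6)=15+6·1=21
Read c(7,5) = 175, c(7,6) = 21.

175, 21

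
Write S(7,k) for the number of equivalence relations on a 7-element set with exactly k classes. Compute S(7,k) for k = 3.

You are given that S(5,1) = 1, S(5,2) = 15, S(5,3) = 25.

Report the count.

301

@6  (6,2):15·2+1→31, (6,3):25·3+15→90
@7  (7,3):90·3+31→301
Read S(7,3) = 301.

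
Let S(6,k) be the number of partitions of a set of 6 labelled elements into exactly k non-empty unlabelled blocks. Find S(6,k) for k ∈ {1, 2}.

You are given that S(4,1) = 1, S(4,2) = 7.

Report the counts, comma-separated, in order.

1, 31

[5] T[5,1]:1*1+0=1 · T[5,2]:2*7+1=15
[6] T[6,1]:1*1+0=1 · T[6,2]:2*15+1=31
Read S(6,1) = 1, S(6,2) = 31.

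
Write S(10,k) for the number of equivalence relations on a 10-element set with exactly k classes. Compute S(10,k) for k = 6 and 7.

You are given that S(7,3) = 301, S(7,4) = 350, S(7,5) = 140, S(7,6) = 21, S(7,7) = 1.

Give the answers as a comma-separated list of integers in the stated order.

[8] T[8,4]:4*350+301=1701 · T[8,5]:5*140+350=1050 · T[8,6]:6*21+140=266 · T[8,7]:7*1+21=28
[9] T[9,5]:5*1050+1701=6951 · T[9,6]:6*266+1050=2646 · T[9,7]:7*28+266=462
[10] T[10,6]:6*2646+6951=22827 · T[10,7]:7*462+2646=5880
Read S(10,6) = 22827, S(10,7) = 5880.

22827, 5880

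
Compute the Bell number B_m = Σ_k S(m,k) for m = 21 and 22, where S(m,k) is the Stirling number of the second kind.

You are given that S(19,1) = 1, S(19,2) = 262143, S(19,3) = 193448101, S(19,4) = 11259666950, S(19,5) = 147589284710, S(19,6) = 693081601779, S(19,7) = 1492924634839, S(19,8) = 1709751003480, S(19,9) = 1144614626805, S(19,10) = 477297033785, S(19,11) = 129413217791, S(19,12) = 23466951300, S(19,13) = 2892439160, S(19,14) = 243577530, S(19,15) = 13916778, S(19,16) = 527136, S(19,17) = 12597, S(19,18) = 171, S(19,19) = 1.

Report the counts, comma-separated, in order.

474869816156751, 4506715738447323

@20  (20,1):1·1+0→1, (20,2):262143·2+1→524287, (20,3):193448101·3+262143→580606446, (20,4):11259666950·4+193448101→45232115901, (20,5):147589284710·5+11259666950→749206090500, (20,6):693081601779·6+147589284710→4306078895384, (20,7):1492924634839·7+693081601779→11143554045652, (20,8):1709751003480·8+1492924634839→15170932662679, (20,9):1144614626805·9+1709751003480→12011282644725, (20,10):477297033785·10+1144614626805→5917584964655, (20,11):129413217791·11+477297033785→1900842429486, (20,12):23466951300·12+129413217791→411016633391, (20,13):2892439160·13+23466951300→61068660380, (20,14):243577530·14+2892439160→6302524580, (20,15):13916778·15+243577530→452329200, (20,16):527136·16+13916778→22350954, (20,17):12597·17+527136→741285, (20,18):171·18+12597→15675, (20,19):1·19+171→190, (20,20):0·20+1→1
@21  (21,1):1·1+0→1, (21,2):524287·2+1→1048575, (21,3):580606446·3+524287→1742343625, (21,4):45232115901·4+580606446→181509070050, (21,5):749206090500·5+45232115901→3791262568401, (21,6):4306078895384·6+749206090500→26585679462804, (21,7):11143554045652·7+4306078895384→82310957214948, (21,8):15170932662679·8+11143554045652→132511015347084, (21,9):12011282644725·9+15170932662679→123272476465204, (21,10):5917584964655·10+12011282644725→71187132291275, (21,11):1900842429486·11+5917584964655→26826851689001, (21,12):411016633391·12+1900842429486→6833042030178, (21,13):61068660380·13+411016633391→1204909218331, (21,14):6302524580·14+61068660380→149304004500, (21,15):452329200·15+6302524580→13087462580, (21,16):22350954·16+452329200→809944464, (21,17):741285·17+22350954→34952799, (21,18):15675·18+741285→1023435, (21,19):190·19+15675→19285, (21,20):1·20+190→210, (21,21):0·21+1→1
@22  (22,1):1·1+0→1, (22,2):1048575·2+1→2097151, (22,3):1742343625·3+1048575→5228079450, (22,4):181509070050·4+1742343625→727778623825, (22,5):3791262568401·5+181509070050→19137821912055, (22,6):26585679462804·6+3791262568401→163305339345225, (22,7):82310957214948·7+26585679462804→602762379967440, (22,8):132511015347084·8+82310957214948→1142399079991620, (22,9):123272476465204·9+132511015347084→1241963303533920, (22,10):71187132291275·10+123272476465204→835143799377954, (22,11):26826851689001·11+71187132291275→366282500870286, (22,12):6833042030178·12+26826851689001→108823356051137, (22,13):1204909218331·13+6833042030178→22496861868481, (22,14):149304004500·14+1204909218331→3295165281331, (22,15):13087462580·15+149304004500→345615943200, (22,16):809944464·16+13087462580→26046574004, (22,17):34952799·17+809944464→1404142047, (22,18):1023435·18+34952799→53374629, (22,19):19285·19+1023435→1389850, (22,20):210·20+19285→23485, (22,21):1·21+210→231, (22,22):0·22+1→1
B_21 = ΣS(21,k) = 1+1048575+1742343625+181509070050+3791262568401+26585679462804+82310957214948+132511015347084+123272476465204+71187132291275+26826851689001+6833042030178+1204909218331+149304004500+13087462580+809944464+34952799+1023435+19285+210+1 = 474869816156751
B_22 = ΣS(22,k) = 1+2097151+5228079450+727778623825+19137821912055+163305339345225+602762379967440+1142399079991620+1241963303533920+835143799377954+366282500870286+108823356051137+22496861868481+3295165281331+345615943200+26046574004+1404142047+53374629+1389850+23485+231+1 = 4506715738447323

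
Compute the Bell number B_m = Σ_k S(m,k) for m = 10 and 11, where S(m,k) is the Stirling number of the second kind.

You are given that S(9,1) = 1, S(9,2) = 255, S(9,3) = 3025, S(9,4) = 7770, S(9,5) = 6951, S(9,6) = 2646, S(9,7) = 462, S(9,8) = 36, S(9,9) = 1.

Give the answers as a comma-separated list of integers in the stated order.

row 10: T[10][1]=1·1+0=1  T[10][2]=2·255+1=511  T[10][3]=3·3025+255=9330  T[10][4]=4·7770+3025=34105  T[10][5]=5·6951+7770=42525  T[10][6]=6·2646+6951=22827  T[10][7]=7·462+2646=5880  T[10][8]=8·36+462=750  T[10][9]=9·1+36=45  T[10][10]=10·0+1=1
row 11: T[11][1]=1·1+0=1  T[11][2]=2·511+1=1023  T[11][3]=3·9330+511=28501  T[11][4]=4·34105+9330=145750  T[11][5]=5·42525+34105=246730  T[11][6]=6·22827+42525=179487  T[11][7]=7·5880+22827=63987  T[11][8]=8·750+5880=11880  T[11][9]=9·45+750=1155  T[11][10]=10·1+45=55  T[11][11]=11·0+1=1
B_10 = ΣS(10,k) = 1+511+9330+34105+42525+22827+5880+750+45+1 = 115975
B_11 = ΣS(11,k) = 1+1023+28501+145750+246730+179487+63987+11880+1155+55+1 = 678570

115975, 678570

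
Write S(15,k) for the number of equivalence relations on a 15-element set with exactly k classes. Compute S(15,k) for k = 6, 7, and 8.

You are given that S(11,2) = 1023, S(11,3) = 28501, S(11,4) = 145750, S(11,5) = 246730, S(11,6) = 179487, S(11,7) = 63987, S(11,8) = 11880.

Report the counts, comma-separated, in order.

420693273, 408741333, 216627840

r12: T_12,3=3×28501+1023=86526; T_12,4=4×145750+28501=611501; T_12,5=5×246730+145750=1379400; T_12,6=6×179487+246730=1323652; T_12,7=7×63987+179487=627396; T_12,8=8×11880+63987=159027
r13: T_13,4=4×611501+86526=2532530; T_13,5=5×1379400+611501=7508501; T_13,6=6×1323652+1379400=9321312; T_13,7=7×627396+1323652=5715424; T_13,8=8×159027+627396=1899612
r14: T_14,5=5×7508501+2532530=40075035; T_14,6=6×9321312+7508501=63436373; T_14,7=7×5715424+9321312=49329280; T_14,8=8×1899612+5715424=20912320
r15: T_15,6=6×63436373+40075035=420693273; T_15,7=7×49329280+63436373=408741333; T_15,8=8×20912320+49329280=216627840
Read S(15,6) = 420693273, S(15,7) = 408741333, S(15,8) = 216627840.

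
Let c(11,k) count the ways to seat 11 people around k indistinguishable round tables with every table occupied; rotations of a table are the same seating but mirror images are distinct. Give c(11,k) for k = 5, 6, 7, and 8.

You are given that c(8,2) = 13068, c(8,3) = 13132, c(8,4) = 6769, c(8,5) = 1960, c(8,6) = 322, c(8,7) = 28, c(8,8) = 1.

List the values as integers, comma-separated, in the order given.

r9: T_9,3=8×13132+13068=118124; T_9,4=8×6769+13132=67284; T_9,5=8×1960+6769=22449; T_9,6=8×322+1960=4536; T_9,7=8×28+322=546; T_9,8=8×1+28=36
r10: T_10,4=9×67284+118124=723680; T_10,5=9×22449+67284=269325; T_10,6=9×4536+22449=63273; T_10,7=9×546+4536=9450; T_10,8=9×36+546=870
r11: T_11,5=10×269325+723680=3416930; T_11,6=10×63273+269325=902055; T_11,7=10×9450+63273=157773; T_11,8=10×870+9450=18150
Read c(11,5) = 3416930, c(11,6) = 902055, c(11,7) = 157773, c(11,8) = 18150.

3416930, 902055, 157773, 18150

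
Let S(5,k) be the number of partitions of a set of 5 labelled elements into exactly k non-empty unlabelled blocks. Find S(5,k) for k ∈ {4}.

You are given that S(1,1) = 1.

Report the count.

10

r2: T_2,1=1×1+0=1; T_2,2=2×0+1=1
r3: T_3,2=2×1+1=3; T_3,3=3×0+1=1
r4: T_4,3=3×1+3=6; T_4,4=4×0+1=1
r5: T_5,4=4×1+6=10
Read S(5,4) = 10.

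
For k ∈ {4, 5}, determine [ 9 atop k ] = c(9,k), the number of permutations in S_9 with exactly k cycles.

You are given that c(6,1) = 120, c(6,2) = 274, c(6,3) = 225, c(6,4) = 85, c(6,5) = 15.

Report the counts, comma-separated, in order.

67284, 22449

[7] T[7,2]:6*274+120=1764 · T[7,3]:6*225+274=1624 · T[7,4]:6*85+225=735 · T[7,5]:6*15+85=175
[8] T[8,3]:7*1624+1764=13132 · T[8,4]:7*735+1624=6769 · T[8,5]:7*175+735=1960
[9] T[9,4]:8*6769+13132=67284 · T[9,5]:8*1960+6769=22449
Read c(9,4) = 67284, c(9,5) = 22449.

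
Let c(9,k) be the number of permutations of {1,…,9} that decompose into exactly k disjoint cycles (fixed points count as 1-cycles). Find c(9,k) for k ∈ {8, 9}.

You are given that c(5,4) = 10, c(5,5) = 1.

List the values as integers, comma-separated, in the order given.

r6: T_6,5=5×1+10=15; T_6,6=5×0+1=1
r7: T_7,6=6×1+15=21; T_7,7=6×0+1=1
r8: T_8,7=7×1+21=28; T_8,8=7×0+1=1
r9: T_9,8=8×1+28=36; T_9,9=8×0+1=1
Read c(9,8) = 36, c(9,9) = 1.

36, 1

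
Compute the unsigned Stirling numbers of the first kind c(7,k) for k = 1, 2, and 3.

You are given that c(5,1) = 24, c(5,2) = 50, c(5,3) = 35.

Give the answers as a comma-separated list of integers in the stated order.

@6  (6,1):24·5+0→120, (6,2):50·5+24→274, (6,3):35·5+50→225
@7  (7,1):120·6+0→720, (7,2):274·6+120→1764, (7,3):225·6+274→1624
Read c(7,1) = 720, c(7,2) = 1764, c(7,3) = 1624.

720, 1764, 1624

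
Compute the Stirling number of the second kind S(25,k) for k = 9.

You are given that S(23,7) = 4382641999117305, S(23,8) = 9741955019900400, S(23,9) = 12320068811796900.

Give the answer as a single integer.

[24] T[24,8]:8*9741955019900400+4382641999117305=82318282158320505 · T[24,9]:9*12320068811796900+9741955019900400=120622574326072500
[25] T[25,9]:9*120622574326072500+82318282158320505=1167921451092973005
Read S(25,9) = 1167921451092973005.

1167921451092973005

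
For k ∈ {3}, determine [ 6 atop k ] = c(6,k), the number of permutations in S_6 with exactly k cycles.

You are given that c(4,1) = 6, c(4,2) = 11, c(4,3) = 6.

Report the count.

225

@5  (5,2):11·4+6→50, (5,3):6·4+11→35
@6  (6,3):35·5+50→225
Read c(6,3) = 225.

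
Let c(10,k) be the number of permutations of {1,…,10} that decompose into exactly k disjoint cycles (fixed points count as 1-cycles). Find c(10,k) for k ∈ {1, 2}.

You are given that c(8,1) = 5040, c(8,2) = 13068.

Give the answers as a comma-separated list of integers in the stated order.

362880, 1026576

i=9: T(9,1)=0+8·5040=40320 | T(9,2)=5040+8·13068=109584
i=10: T(10,1)=0+9·40320=362880 | T(10,2)=40320+9·109584=1026576
Read c(10,1) = 362880, c(10,2) = 1026576.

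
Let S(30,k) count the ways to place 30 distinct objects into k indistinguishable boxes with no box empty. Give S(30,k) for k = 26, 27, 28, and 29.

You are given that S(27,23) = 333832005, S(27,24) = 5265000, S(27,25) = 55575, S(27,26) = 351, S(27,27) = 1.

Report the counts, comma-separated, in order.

843303006, 10359090, 86275, 435

i=28: T(28,24)=333832005+24·5265000=460192005 | T(28,25)=5265000+25·55575=6654375 | T(28,26)=55575+26·351=64701 | T(28,27)=351+27·1=378 | T(28,28)=1+28·0=1
i=29: T(29,25)=460192005+25·6654375=626551380 | T(29,26)=6654375+26·64701=8336601 | T(29,27)=64701+27·378=74907 | T(29,28)=378+28·1=406 | T(29,29)=1+29·0=1
i=30: T(30,26)=626551380+26·8336601=843303006 | T(30,27)=8336601+27·74907=10359090 | T(30,28)=74907+28·406=86275 | T(30,29)=406+29·1=435
Read S(30,26) = 843303006, S(30,27) = 10359090, S(30,28) = 86275, S(30,29) = 435.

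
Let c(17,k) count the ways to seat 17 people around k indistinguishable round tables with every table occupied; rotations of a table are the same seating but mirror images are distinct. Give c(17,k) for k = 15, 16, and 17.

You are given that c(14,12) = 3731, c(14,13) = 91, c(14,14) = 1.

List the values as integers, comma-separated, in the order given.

row 15: T[15][13]=14·91+3731=5005  T[15][14]=14·1+91=105  T[15][15]=14·0+1=1
row 16: T[16][14]=15·105+5005=6580  T[16][15]=15·1+105=120  T[16][16]=15·0+1=1
row 17: T[17][15]=16·120+6580=8500  T[17][16]=16·1+120=136  T[17][17]=16·0+1=1
Read c(17,15) = 8500, c(17,16) = 136, c(17,17) = 1.

8500, 136, 1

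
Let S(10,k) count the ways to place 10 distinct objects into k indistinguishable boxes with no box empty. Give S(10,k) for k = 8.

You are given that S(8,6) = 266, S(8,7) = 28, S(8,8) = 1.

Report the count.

750

r9: T_9,7=7×28+266=462; T_9,8=8×1+28=36
r10: T_10,8=8×36+462=750
Read S(10,8) = 750.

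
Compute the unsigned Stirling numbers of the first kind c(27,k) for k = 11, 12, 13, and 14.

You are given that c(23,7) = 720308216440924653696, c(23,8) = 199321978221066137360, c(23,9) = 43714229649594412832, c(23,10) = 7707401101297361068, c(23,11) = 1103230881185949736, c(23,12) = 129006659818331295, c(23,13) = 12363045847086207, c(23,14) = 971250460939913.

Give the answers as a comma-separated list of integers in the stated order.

1025860474208872152587880, 143271701777645411127300, 16778377273555183648050, 1654339178844590073615

[24] T[24,8]:23*199321978221066137360+720308216440924653696=5304713715525445812976 · T[24,9]:23*43714229649594412832+199321978221066137360=1204749260161737632496 · T[24,10]:23*7707401101297361068+43714229649594412832=220984454979433717396 · T[24,11]:23*1103230881185949736+7707401101297361068=33081711368574204996 · T[24,12]:23*129006659818331295+1103230881185949736=4070384057007569521 · T[24,13]:23*12363045847086207+129006659818331295=413356714301314056 · T[24,14]:23*971250460939913+12363045847086207=34701806448704206
[25] T[25,9]:24*1204749260161737632496+5304713715525445812976=34218695959407148992880 · T[25,10]:24*220984454979433717396+1204749260161737632496=6508376179668146850000 · T[25,11]:24*33081711368574204996+220984454979433717396=1014945527825214637300 · T[25,12]:24*4070384057007569521+33081711368574204996=130770928736755873500 · T[25,13]:24*413356714301314056+4070384057007569521=13990945200239106865 · T[25,14]:24*34701806448704206+413356714301314056=1246200069070215000
[26] T[26,10]:25*6508376179668146850000+34218695959407148992880=196928100451110820242880 · T[26,11]:25*1014945527825214637300+6508376179668146850000=31882014375298512782500 · T[26,12]:25*130770928736755873500+1014945527825214637300=4284218746244111474800 · T[26,13]:25*13990945200239106865+130770928736755873500=480544558742733545125 · T[26,14]:25*1246200069070215000+13990945200239106865=45145946926994481865
[27] T[27,11]:26*31882014375298512782500+196928100451110820242880=1025860474208872152587880 · T[27,12]:26*4284218746244111474800+31882014375298512782500=143271701777645411127300 · T[27,13]:26*480544558742733545125+4284218746244111474800=16778377273555183648050 · T[27,14]:26*45145946926994481865+480544558742733545125=1654339178844590073615
Read c(27,11) = 1025860474208872152587880, c(27,12) = 143271701777645411127300, c(27,13) = 16778377273555183648050, c(27,14) = 1654339178844590073615.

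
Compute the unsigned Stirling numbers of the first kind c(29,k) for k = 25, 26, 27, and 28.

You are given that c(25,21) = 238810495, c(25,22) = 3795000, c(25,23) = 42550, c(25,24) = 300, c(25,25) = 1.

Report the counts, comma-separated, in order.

i=26: T(26,22)=238810495+25·3795000=333685495 | T(26,23)=3795000+25·42550=4858750 | T(26,24)=42550+25·300=50050 | T(26,25)=300+25·1=325 | T(26,26)=1+25·0=1
i=27: T(27,23)=333685495+26·4858750=460012995 | T(27,24)=4858750+26·50050=6160050 | T(27,25)=50050+26·325=58500 | T(27,26)=325+26·1=351 | T(27,27)=1+26·0=1
i=28: T(28,24)=460012995+27·6160050=626334345 | T(28,25)=6160050+27·58500=7739550 | T(28,26)=58500+27·351=67977 | T(28,27)=351+27·1=378 | T(28,28)=1+27·0=1
i=29: T(29,25)=626334345+28·7739550=843041745 | T(29,26)=7739550+28·67977=9642906 | T(29,27)=67977+28·378=78561 | T(29,28)=378+28·1=406
Read c(29,25) = 843041745, c(29,26) = 9642906, c(29,27) = 78561, c(29,28) = 406.

843041745, 9642906, 78561, 406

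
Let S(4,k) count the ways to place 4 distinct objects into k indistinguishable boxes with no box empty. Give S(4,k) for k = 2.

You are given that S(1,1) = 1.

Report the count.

7

r2: T_2,1=1×1+0=1; T_2,2=2×0+1=1
r3: T_3,1=1×1+0=1; T_3,2=2×1+1=3
r4: T_4,2=2×3+1=7
Read S(4,2) = 7.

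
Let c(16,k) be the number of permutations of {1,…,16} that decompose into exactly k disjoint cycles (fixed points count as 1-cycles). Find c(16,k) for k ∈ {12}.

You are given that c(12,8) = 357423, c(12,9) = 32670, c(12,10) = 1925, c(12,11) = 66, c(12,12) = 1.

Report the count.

i=13: T(13,9)=357423+12·32670=749463 | T(13,10)=32670+12·1925=55770 | T(13,11)=1925+12·66=2717 | T(13,12)=66+12·1=78
i=14: T(14,10)=749463+13·55770=1474473 | T(14,11)=55770+13·2717=91091 | T(14,12)=2717+13·78=3731
i=15: T(15,11)=1474473+14·91091=2749747 | T(15,12)=91091+14·3731=143325
i=16: T(16,12)=2749747+15·143325=4899622
Read c(16,12) = 4899622.

4899622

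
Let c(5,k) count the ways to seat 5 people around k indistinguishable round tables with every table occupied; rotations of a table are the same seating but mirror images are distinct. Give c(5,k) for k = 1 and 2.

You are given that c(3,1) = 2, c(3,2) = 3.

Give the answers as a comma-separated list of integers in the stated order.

24, 50

i=4: T(4,1)=0+3·2=6 | T(4,2)=2+3·3=11
i=5: T(5,1)=0+4·6=24 | T(5,2)=6+4·11=50
Read c(5,1) = 24, c(5,2) = 50.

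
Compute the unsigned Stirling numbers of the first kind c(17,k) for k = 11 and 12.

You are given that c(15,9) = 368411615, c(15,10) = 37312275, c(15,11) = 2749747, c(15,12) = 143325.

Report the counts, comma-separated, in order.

@16  (16,10):37312275·15+368411615→928095740, (16,11):2749747·15+37312275→78558480, (16,12):143325·15+2749747→4899622
@17  (17,11):78558480·16+928095740→2185031420, (17,12):4899622·16+78558480→156952432
Read c(17,11) = 2185031420, c(17,12) = 156952432.

2185031420, 156952432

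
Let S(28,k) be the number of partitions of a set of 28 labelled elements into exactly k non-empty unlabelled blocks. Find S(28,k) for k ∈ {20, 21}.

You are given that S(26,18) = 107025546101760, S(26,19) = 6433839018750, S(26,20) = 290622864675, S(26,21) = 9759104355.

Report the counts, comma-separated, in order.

474194413703010, 22653141490980

row 27: T[27][19]=19·6433839018750+107025546101760=229268487458010  T[27][20]=20·290622864675+6433839018750=12246296312250  T[27][21]=21·9759104355+290622864675=495564056130
row 28: T[28][20]=20·12246296312250+229268487458010=474194413703010  T[28][21]=21·495564056130+12246296312250=22653141490980
Read S(28,20) = 474194413703010, S(28,21) = 22653141490980.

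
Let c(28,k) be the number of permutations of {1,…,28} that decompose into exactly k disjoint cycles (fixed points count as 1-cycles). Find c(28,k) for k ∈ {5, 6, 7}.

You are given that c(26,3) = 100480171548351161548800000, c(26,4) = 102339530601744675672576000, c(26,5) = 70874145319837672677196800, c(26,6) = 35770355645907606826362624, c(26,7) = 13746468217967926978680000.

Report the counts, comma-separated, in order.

55278125307966865191587481600, 28969458895980281319670568448, 11616723683566425573507775872

i=27: T(27,4)=100480171548351161548800000+26·102339530601744675672576000=2761307967193712729035776000 | T(27,5)=102339530601744675672576000+26·70874145319837672677196800=1945067308917524165279692800 | T(27,6)=70874145319837672677196800+26·35770355645907606826362624=1000903392113435450162625024 | T(27,7)=35770355645907606826362624+26·13746468217967926978680000=393178529313073708272042624
i=28: T(28,5)=2761307967193712729035776000+27·1945067308917524165279692800=55278125307966865191587481600 | T(28,6)=1945067308917524165279692800+27·1000903392113435450162625024=28969458895980281319670568448 | T(28,7)=1000903392113435450162625024+27·393178529313073708272042624=11616723683566425573507775872
Read c(28,5) = 55278125307966865191587481600, c(28,6) = 28969458895980281319670568448, c(28,7) = 11616723683566425573507775872.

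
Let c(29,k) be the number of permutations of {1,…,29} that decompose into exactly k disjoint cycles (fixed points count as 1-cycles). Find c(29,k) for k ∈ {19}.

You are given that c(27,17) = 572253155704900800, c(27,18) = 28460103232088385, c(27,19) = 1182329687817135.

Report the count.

@28  (28,18):28460103232088385·27+572253155704900800→1340675942971287195, (28,19):1182329687817135·27+28460103232088385→60383004803151030
@29  (29,19):60383004803151030·28+1340675942971287195→3031400077459516035
Read c(29,19) = 3031400077459516035.

3031400077459516035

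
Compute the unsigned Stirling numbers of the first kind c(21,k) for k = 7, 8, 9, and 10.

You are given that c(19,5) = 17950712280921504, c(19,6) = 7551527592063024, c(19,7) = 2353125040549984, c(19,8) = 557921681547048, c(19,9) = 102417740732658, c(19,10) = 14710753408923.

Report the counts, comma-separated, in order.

@20  (20,6):7551527592063024·19+17950712280921504→161429736530118960, (20,7):2353125040549984·19+7551527592063024→52260903362512720, (20,8):557921681547048·19+2353125040549984→12953636989943896, (20,9):102417740732658·19+557921681547048→2503858755467550, (20,10):14710753408923·19+102417740732658→381922055502195
@21  (21,7):52260903362512720·20+161429736530118960→1206647803780373360, (21,8):12953636989943896·20+52260903362512720→311333643161390640, (21,9):2503858755467550·20+12953636989943896→63030812099294896, (21,10):381922055502195·20+2503858755467550→10142299865511450
Read c(21,7) = 1206647803780373360, c(21,8) = 311333643161390640, c(21,9) = 63030812099294896, c(21,10) = 10142299865511450.

1206647803780373360, 311333643161390640, 63030812099294896, 10142299865511450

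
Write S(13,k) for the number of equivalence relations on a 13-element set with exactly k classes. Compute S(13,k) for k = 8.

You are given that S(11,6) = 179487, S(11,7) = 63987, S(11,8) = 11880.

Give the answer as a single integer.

@12  (12,7):63987·7+179487→627396, (12,8):11880·8+63987→159027
@13  (13,8):159027·8+627396→1899612
Read S(13,8) = 1899612.

1899612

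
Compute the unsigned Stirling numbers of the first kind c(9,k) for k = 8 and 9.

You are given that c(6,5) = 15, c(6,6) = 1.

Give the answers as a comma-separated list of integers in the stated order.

36, 1

r7: T_7,6=6×1+15=21; T_7,7=6×0+1=1
r8: T_8,7=7×1+21=28; T_8,8=7×0+1=1
r9: T_9,8=8×1+28=36; T_9,9=8×0+1=1
Read c(9,8) = 36, c(9,9) = 1.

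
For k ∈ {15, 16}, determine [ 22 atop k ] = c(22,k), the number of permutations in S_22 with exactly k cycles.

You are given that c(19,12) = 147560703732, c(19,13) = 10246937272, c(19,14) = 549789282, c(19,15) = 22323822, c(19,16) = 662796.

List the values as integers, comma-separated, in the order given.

1599718388730, 75289668850

@20  (20,13):10246937272·19+147560703732→342252511900, (20,14):549789282·19+10246937272→20692933630, (20,15):22323822·19+549789282→973941900, (20,16):662796·19+22323822→34916946
@21  (21,14):20692933630·20+342252511900→756111184500, (21,15):973941900·20+20692933630→40171771630, (21,16):34916946·20+973941900→1672280820
@22  (22,15):40171771630·21+756111184500→1599718388730, (22,16):1672280820·21+40171771630→75289668850
Read c(22,15) = 1599718388730, c(22,16) = 75289668850.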